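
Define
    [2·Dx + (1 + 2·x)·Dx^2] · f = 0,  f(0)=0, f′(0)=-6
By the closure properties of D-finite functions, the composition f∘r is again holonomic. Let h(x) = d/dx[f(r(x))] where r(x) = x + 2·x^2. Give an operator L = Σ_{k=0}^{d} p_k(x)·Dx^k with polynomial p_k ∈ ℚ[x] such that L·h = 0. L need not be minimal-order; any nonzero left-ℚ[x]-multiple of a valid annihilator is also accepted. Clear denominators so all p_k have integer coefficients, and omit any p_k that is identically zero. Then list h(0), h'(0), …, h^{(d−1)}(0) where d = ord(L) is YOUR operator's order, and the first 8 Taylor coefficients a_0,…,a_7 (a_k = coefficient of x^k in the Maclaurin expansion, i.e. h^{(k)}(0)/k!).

f: a_k = 0, -6, 6, -8, 12, -96/5, 32, -384/7, …
Substitute x→r, Dx→(1/r')Dx; clear ⇒ L₀.
Differentiate: ansatz ord ≤ ord L₀ ⇒ L.
L = (-2 + 8·x + 16·x^2) + (1 + 6·x + 12·x^2 + 16·x^3)·Dx  (order 1).
h: a_k = -6, -12, 48, -48, -96, 384, -384, -768, …
ICs: h(0) = -6.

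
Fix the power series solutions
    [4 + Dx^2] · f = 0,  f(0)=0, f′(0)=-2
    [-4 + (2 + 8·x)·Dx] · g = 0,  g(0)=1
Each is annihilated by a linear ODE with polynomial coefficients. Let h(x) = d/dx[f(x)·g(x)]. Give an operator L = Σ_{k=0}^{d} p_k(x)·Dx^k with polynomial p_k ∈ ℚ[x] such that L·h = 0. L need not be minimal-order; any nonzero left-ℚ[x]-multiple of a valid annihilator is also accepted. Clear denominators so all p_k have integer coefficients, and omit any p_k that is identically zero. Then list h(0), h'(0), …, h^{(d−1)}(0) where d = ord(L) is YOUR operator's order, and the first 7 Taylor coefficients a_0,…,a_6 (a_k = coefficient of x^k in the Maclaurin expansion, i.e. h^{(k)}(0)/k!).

f: a_k = 0, -2, 0, 4/3, 0, -4/15, 0, …
g: a_k = 1, 2, -2, 4, -10, 28, -84, …
Sym-product of L_f,L_g gives L₀ (≤ ord 2).
Differentiate: ansatz ord ≤ ord L₀ ⇒ L.
L = (8 + 96·x + 256·x^2 + 256·x^3 + 256·x^4) + (2 - 48·x^2 - 64·x^3)·Dx + (1 + 10·x + 36·x^2 + 64·x^3 + 64·x^4)·Dx^2  (order 2).
h: a_k = -2, -8, 16, -64/3, 256/3, -1536/5, 48896/45, …
ICs: h(0) = -2, h′(0) = -8.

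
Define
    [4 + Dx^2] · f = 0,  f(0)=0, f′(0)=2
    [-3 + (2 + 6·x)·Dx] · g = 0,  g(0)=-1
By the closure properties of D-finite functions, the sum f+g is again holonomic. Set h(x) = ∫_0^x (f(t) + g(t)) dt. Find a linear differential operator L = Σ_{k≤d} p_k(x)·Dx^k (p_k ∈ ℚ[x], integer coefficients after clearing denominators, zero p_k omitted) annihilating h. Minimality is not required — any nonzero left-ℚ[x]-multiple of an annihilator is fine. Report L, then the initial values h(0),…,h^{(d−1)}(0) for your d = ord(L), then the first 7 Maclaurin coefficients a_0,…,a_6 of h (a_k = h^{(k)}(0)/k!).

L = (-516 - 1152·x - 1728·x^2)·Dx + (56 + 936·x + 3456·x^2 + 3456·x^3)·Dx^2 + (-129 - 288·x - 432·x^2)·Dx^3 + (14 + 234·x + 864·x^2 + 864·x^3)·Dx^4  (order 4).
h: a_k = 0, -1, 1/4, 3/8, -145/192, 81/128, -24491/23040, …
ICs: h(0) = 0, h′(0) = -1, h′′(0) = 1/2, h′′′(0) = 9/4.

f: a_k = 0, 2, 0, -4/3, 0, 4/15, 0, …
g: a_k = -1, -3/2, 9/8, -27/16, 405/128, -1701/256, 15309/1024, …
Weyl lclm of L_f,L_g ⇒ L₀ (ord ≤ 3).
h=∫₀ˣh₀: take L = L₀·Dx.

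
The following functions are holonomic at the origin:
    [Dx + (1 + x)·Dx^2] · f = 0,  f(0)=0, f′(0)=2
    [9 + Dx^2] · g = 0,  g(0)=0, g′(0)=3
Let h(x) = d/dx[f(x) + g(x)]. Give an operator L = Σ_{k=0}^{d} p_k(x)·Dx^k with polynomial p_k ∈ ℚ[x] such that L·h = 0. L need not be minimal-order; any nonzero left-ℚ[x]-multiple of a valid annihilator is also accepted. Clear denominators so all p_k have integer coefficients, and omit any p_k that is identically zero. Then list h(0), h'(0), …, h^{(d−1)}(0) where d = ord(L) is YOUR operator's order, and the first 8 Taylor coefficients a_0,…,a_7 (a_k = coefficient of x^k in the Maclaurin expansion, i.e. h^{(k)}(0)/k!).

L = (135 + 162·x + 81·x^2) + (99 + 261·x + 243·x^2 + 81·x^3)·Dx + (15 + 18·x + 9·x^2)·Dx^2 + (11 + 29·x + 27·x^2 + 9·x^3)·Dx^3  (order 3).
h: a_k = 5, -2, -23/2, -2, 97/8, -2, -83/80, -2, …
ICs: h(0) = 5, h′(0) = -2, h′′(0) = -23.

f: a_k = 0, 2, -1, 2/3, -1/2, 2/5, -1/3, 2/7, …
g: a_k = 0, 3, 0, -9/2, 0, 81/40, 0, -243/560, …
f+g: L₀ = lclm(L_f,L_g), ord ≤ 2+2.
Derive L from L₀ (diff closure).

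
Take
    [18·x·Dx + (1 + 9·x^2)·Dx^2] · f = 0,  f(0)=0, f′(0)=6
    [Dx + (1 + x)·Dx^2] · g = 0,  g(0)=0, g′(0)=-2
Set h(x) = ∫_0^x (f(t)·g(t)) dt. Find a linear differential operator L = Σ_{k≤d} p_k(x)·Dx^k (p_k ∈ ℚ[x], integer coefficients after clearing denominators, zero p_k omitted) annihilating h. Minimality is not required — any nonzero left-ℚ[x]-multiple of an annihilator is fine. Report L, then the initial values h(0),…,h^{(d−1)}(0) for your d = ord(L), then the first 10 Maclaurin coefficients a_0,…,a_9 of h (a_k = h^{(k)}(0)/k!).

L = (1368 + 2700·x + 37584·x^2 + 95580·x^3 + 87480·x^4 + 37908·x^5 + 26244·x^7)·Dx^2 + (1298 + 9180·x + 54612·x^2 + 194724·x^3 + 324000·x^4 + 271188·x^5 + 102060·x^6 + 78732·x^7 + 91854·x^8)·Dx^3 + (76 + 2848·x + 12096·x^2 + 43992·x^3 + 117288·x^4 + 173016·x^5 + 139968·x^6 + 75816·x^7 + 78732·x^8 + 52488·x^9)·Dx^4 + (37 + 146·x + 901·x^2 + 2808·x^3 + 7362·x^4 + 15228·x^5 + 21546·x^6 + 17496·x^7 + 12393·x^8 + 13122·x^9 + 6561·x^10)·Dx^5  (order 5).
h: a_k = 0, 0, 0, -4, 3/2, 32/5, -5/2, -132/5, 451/40, 1984/15, …
ICs: h(0) = 0, h′(0) = 0, h′′(0) = 0, h′′′(0) = -24, h′′′′(0) = 36.

f: a_k = 0, 6, 0, -18, 0, 486/5, 0, -4374/7, 0, 4374, …
g: a_k = 0, -2, 1, -2/3, 1/2, -2/5, 1/3, -2/7, 1/4, -2/9, …
Product ⇒ symmetric product L₀, ord ≤ 4.
h=∫h₀ ⇒ L = L₀·Dx.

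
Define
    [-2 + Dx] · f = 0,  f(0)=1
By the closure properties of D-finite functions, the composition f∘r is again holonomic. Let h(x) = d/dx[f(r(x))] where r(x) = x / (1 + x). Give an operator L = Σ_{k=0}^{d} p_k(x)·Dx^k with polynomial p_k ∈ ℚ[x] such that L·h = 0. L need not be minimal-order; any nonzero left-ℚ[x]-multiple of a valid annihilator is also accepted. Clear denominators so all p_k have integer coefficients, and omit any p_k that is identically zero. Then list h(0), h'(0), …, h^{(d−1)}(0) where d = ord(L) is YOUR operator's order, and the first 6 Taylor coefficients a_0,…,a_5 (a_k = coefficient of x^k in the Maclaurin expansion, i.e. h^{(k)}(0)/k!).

L = -2·x + (-1 - 2·x - x^2)·Dx  (order 1).
h: a_k = 2, 0, -2, 8/3, -2, 8/15, …
ICs: h(0) = 2.

f: a_k = 1, 2, 2, 4/3, 2/3, 4/15, …
h₀=f(r): pull back L_f along r ⇒ L₀.
Derive L from L₀ (diff closure).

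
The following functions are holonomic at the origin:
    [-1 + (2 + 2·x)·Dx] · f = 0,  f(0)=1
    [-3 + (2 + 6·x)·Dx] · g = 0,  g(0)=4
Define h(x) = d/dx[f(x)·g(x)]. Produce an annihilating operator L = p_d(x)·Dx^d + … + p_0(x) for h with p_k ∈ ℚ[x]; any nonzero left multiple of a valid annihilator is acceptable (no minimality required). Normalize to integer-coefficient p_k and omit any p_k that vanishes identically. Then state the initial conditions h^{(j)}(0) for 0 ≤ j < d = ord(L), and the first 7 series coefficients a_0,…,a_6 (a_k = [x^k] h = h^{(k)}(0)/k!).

f: a_k = 1, 1/2, -1/8, 1/16, -5/128, 7/256, -21/1024, …
g: a_k = 4, 6, -9/2, 27/4, -405/32, 1701/64, -15309/256, …
L₀ := L_f ⊗_s L_g (sym. prod.), ord ≤ 1.
h=h₀': d/dx-closure on L₀ ⇒ L.
L = -1 + (-2 - 11·x - 18·x^2 - 9·x^3)·Dx  (order 1).
h: a_k = 8, -4, 12, -34, 95, -531/2, 1491/2, …
ICs: h(0) = 8.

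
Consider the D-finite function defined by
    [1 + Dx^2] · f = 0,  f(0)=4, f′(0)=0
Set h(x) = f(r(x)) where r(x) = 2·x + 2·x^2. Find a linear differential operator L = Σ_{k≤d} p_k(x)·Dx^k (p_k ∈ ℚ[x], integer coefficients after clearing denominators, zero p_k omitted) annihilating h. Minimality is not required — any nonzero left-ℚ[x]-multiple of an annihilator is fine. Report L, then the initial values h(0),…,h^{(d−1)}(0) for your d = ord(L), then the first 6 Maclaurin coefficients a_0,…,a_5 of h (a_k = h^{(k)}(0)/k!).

L = (4 + 24·x + 48·x^2 + 32·x^3) - 2·Dx + (1 + 2·x)·Dx^2  (order 2).
h: a_k = 4, 0, -8, -16, -16/3, 32/3, …
ICs: h(0) = 4, h′(0) = 0.

f: a_k = 4, 0, -2, 0, 1/6, 0, …
f∘r: x↦r, Dx↦Dx/r' in L_f ⇒ L₀.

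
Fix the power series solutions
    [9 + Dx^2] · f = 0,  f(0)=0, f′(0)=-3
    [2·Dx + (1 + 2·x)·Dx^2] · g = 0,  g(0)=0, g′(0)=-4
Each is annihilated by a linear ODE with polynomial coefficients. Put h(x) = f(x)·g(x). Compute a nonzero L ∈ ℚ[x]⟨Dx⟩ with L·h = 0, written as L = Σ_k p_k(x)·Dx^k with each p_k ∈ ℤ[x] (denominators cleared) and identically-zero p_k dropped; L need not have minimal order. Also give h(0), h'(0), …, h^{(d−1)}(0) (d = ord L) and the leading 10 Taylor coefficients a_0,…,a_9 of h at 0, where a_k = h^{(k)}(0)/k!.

f: a_k = 0, -3, 0, 9/2, 0, -81/40, 0, 243/560, 0, -243/4480, …
g: a_k = 0, -4, 4, -16/3, 8, -64/5, 64/3, -256/7, 64, -1024/9, …
L₀ := L_f ⊗_s L_g (sym. prod.), ord ≤ 4.
L = (63 + 1053·x + 3969·x^2 + 5832·x^3 + 2916·x^4) + (63 + 450·x + 972·x^2 + 648·x^3)·Dx + (25 + 270·x + 918·x^2 + 1296·x^3 + 648·x^4)·Dx^2 + (7 + 50·x + 108·x^2 + 72·x^3)·Dx^3 + (2 + 17·x + 53·x^2 + 72·x^3 + 36·x^4)·Dx^4  (order 4).
h: a_k = 0, 0, 12, -12, -2, -6, 45/2, -361/10, 1713/28, -3093/28, …
ICs: h(0) = 0, h′(0) = 0, h′′(0) = 24, h′′′(0) = -72.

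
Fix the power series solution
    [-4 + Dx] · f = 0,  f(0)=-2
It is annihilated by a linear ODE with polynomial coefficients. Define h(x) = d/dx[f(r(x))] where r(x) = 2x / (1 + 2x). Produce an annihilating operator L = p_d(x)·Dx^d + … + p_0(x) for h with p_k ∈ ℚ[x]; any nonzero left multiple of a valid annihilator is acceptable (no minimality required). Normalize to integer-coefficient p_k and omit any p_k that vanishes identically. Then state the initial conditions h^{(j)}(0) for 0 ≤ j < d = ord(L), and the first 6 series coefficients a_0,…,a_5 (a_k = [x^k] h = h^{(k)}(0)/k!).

L = (4 - 8·x) + (-1 - 4·x - 4·x^2)·Dx  (order 1).
h: a_k = -16, -64, 64, 512/3, -1792/3, 11264/15, …
ICs: h(0) = -16.

f: a_k = -2, -8, -16, -64/3, -64/3, -256/15, …
L₀ from L_f via x↦r, Dx↦r'^{-1}Dx.
Differentiate: ansatz ord ≤ ord L₀ ⇒ L.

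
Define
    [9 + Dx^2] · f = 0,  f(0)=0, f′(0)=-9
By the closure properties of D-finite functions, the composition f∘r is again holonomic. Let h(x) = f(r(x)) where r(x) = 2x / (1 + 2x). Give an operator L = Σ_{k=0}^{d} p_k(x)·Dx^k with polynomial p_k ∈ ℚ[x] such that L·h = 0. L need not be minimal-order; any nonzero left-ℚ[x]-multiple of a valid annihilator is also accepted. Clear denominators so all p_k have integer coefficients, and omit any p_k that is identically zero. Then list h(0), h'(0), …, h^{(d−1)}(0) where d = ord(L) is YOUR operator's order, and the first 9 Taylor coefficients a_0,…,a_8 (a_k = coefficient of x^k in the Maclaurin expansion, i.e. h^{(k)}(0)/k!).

L = 36 + (4 + 24·x + 48·x^2 + 32·x^3)·Dx + (1 + 8·x + 24·x^2 + 32·x^3 + 16·x^4)·Dx^2  (order 2).
h: a_k = 0, -18, 36, 36, -504, 10548/5, -6120, 464472/35, -90864/5, …
ICs: h(0) = 0, h′(0) = -18.

f: a_k = 0, -9, 0, 27/2, 0, -243/40, 0, 729/560, 0, …
Substitute x→r, Dx→(1/r')Dx; clear ⇒ L₀.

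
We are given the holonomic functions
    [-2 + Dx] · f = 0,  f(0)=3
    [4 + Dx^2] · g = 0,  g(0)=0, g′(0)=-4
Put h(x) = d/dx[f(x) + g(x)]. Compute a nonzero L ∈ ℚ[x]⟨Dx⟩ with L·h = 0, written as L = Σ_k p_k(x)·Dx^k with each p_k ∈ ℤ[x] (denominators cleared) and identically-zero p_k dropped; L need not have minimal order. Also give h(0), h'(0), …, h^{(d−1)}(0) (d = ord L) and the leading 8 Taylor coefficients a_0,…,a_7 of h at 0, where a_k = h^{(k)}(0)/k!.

f: a_k = 3, 6, 6, 4, 2, 4/5, 4/15, 8/105, …
g: a_k = 0, -4, 0, 8/3, 0, -8/15, 0, 16/315, …
Sum ⇒ L₀ = lclm(L_f,L_g) in ℚ(x)⟨Dx⟩.
Derive L from L₀ (diff closure).
L = 8 - 4·Dx + 2·Dx^2 - Dx^3  (order 3).
h: a_k = 2, 12, 20, 8, 4/3, 8/5, 8/9, 16/105, …
ICs: h(0) = 2, h′(0) = 12, h′′(0) = 40.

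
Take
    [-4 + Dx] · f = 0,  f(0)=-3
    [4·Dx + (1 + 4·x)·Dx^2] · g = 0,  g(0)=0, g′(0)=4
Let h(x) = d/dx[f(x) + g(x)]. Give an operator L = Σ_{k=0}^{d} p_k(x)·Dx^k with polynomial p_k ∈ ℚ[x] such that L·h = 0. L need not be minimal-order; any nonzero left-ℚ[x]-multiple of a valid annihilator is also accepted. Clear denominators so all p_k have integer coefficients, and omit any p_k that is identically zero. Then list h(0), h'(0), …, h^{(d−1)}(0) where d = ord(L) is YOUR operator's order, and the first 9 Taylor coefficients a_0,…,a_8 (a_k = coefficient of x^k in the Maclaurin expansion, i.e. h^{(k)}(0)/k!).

L = (-24 - 32·x) + (2 - 16·x - 32·x^2)·Dx + (1 + 6·x + 8·x^2)·Dx^2  (order 2).
h: a_k = -8, -64, -32, -384, 896, -20992/5, 244736/15, -6885376/105, 27523072/105, …
ICs: h(0) = -8, h′(0) = -64.

f: a_k = -3, -12, -24, -32, -32, -128/5, -256/15, -1024/105, -512/105, …
g: a_k = 0, 4, -8, 64/3, -64, 1024/5, -2048/3, 16384/7, -8192, …
L₀ := lclm(L_f,L_g); ord L₀ ≤ 1+2.
h₀' ⇒ L via d/dx closure of L₀.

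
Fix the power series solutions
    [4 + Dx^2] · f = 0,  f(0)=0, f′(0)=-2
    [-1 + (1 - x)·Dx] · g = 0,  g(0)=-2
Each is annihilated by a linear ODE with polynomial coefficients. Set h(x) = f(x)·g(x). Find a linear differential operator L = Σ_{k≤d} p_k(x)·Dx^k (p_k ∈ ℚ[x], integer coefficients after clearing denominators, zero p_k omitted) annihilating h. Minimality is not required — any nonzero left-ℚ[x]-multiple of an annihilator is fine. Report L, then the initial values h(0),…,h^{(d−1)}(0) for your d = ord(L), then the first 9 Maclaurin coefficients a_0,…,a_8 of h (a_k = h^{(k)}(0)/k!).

L = (-4 + 4·x) + 2·Dx + (-1 + x)·Dx^2  (order 2).
h: a_k = 0, 4, 4, 4/3, 4/3, 28/15, 28/15, 572/315, 572/315, …
ICs: h(0) = 0, h′(0) = 4.

f: a_k = 0, -2, 0, 4/3, 0, -4/15, 0, 8/315, 0, …
g: a_k = -2, -2, -2, -2, -2, -2, -2, -2, -2, …
L₀ := L_f ⊗_s L_g (sym. prod.), ord ≤ 2.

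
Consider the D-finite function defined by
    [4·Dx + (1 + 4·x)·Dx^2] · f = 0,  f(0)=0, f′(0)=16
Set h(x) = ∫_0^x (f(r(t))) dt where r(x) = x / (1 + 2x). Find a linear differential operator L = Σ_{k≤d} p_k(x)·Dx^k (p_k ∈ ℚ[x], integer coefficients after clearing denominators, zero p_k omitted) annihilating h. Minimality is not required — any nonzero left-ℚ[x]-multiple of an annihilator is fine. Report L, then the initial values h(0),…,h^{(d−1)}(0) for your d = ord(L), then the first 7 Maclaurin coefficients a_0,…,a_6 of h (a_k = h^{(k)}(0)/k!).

f: a_k = 0, 16, -32, 256/3, -256, 4096/5, -8192/3, …
f∘r: x↦r, Dx↦Dx/r' in L_f ⇒ L₀.
Integrate: L := L₀·Dx.
L = (8 + 24·x)·Dx^2 + (1 + 8·x + 12·x^2)·Dx^3  (order 3).
h: a_k = 0, 0, 8, -64/3, 208/3, -256, 15488/15, …
ICs: h(0) = 0, h′(0) = 0, h′′(0) = 16.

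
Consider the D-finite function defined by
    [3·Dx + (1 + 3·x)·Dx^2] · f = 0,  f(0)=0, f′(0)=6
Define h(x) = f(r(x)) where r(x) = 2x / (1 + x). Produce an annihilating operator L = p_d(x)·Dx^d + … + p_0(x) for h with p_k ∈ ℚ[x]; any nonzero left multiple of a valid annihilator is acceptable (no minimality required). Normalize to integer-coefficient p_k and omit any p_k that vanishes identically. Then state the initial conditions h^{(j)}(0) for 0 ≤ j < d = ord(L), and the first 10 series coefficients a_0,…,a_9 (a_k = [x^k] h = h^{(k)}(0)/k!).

f: a_k = 0, 6, -9, 18, -81/2, 486/5, -243, 4374/7, -6561/4, 4374, …
Substitute x→r, Dx→(1/r')Dx; clear ⇒ L₀.
L = (8 + 14·x)·Dx + (1 + 8·x + 7·x^2)·Dx^2  (order 2).
h: a_k = 0, 12, -48, 228, -1200, 33612/5, -39216, 1647084/7, -1441200, 8967468, …
ICs: h(0) = 0, h′(0) = 12.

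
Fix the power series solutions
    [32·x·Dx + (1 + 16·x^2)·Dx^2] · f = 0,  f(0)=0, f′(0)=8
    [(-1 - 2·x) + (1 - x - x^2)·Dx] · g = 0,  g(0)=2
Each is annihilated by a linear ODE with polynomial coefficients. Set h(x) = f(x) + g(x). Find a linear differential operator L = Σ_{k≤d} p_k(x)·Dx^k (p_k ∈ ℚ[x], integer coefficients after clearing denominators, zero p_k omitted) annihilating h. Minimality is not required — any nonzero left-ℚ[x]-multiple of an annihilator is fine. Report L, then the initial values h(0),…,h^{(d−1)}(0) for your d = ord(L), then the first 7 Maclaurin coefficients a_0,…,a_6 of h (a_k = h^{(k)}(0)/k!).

L = (64 - 256·x - 3904·x^2 - 6912·x^3 - 9696·x^4 - 1536·x^6)·Dx + (-25 - 24·x + 542·x^2 - 780·x^3 - 6800·x^4 - 6560·x^5 - 768·x^6 - 1536·x^7)·Dx^2 + (2 + 17·x + 62·x^2 + 202·x^3 + 445·x^4 - 1136·x^5 - 576·x^6 - 256·x^7 - 256·x^8)·Dx^3  (order 3).
h: a_k = 2, 10, 4, -110/3, 10, 2128/5, 26, …
ICs: h(0) = 2, h′(0) = 10, h′′(0) = 8.

f: a_k = 0, 8, 0, -128/3, 0, 2048/5, 0, …
g: a_k = 2, 2, 4, 6, 10, 16, 26, …
f+g: L₀ = lclm(L_f,L_g), ord ≤ 2+1.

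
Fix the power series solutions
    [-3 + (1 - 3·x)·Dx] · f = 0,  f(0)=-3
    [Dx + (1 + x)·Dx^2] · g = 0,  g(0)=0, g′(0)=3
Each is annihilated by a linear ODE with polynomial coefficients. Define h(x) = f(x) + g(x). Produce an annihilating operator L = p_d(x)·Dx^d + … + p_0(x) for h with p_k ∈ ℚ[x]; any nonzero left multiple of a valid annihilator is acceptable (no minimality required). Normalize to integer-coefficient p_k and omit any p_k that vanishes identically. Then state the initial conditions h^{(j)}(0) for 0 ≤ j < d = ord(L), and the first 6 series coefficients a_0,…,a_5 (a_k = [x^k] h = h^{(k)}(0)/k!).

L = (66 + 18·x)·Dx + (52 + 120·x + 36·x^2)·Dx^2 + (-7 + 11·x + 27·x^2 + 9·x^3)·Dx^3  (order 3).
h: a_k = -3, -6, -57/2, -80, -975/4, -3642/5, …
ICs: h(0) = -3, h′(0) = -6, h′′(0) = -57.

f: a_k = -3, -9, -27, -81, -243, -729, …
g: a_k = 0, 3, -3/2, 1, -3/4, 3/5, …
f+g: L₀ = lclm(L_f,L_g), ord ≤ 1+2.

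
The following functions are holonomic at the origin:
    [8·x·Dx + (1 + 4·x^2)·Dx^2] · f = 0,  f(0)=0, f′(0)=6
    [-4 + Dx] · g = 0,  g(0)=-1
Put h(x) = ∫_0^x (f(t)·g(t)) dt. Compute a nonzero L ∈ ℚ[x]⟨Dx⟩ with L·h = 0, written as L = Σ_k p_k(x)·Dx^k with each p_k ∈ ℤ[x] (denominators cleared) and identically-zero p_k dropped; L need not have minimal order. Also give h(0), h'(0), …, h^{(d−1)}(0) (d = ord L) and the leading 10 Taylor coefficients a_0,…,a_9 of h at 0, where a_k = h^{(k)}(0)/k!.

L = (16 - 32·x + 64·x^2)·Dx + (-8 + 8·x - 32·x^2)·Dx^2 + (1 + 4·x^2)·Dx^3  (order 3).
h: a_k = 0, 0, -3, -8, -10, -32/5, -16/5, -128/21, -208/35, 6656/945, …
ICs: h(0) = 0, h′(0) = 0, h′′(0) = -6.

f: a_k = 0, 6, 0, -8, 0, 96/5, 0, -384/7, 0, 512/3, …
g: a_k = -1, -4, -8, -32/3, -32/3, -128/15, -256/45, -1024/315, -512/315, -2048/2835, …
L₀ := L_f ⊗_s L_g (sym. prod.), ord ≤ 2.
Integrate: L := L₀·Dx.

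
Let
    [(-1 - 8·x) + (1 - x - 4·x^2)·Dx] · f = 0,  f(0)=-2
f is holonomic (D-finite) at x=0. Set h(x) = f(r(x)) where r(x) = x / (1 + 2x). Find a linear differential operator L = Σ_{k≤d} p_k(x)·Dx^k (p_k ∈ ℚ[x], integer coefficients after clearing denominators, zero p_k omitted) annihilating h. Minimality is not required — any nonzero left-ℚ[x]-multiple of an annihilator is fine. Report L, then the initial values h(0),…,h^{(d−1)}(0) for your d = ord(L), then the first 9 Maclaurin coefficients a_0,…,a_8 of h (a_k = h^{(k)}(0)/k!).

L = (1 + 10·x) + (-1 - 5·x - 4·x^2 + 4·x^3)·Dx  (order 1).
h: a_k = -2, -2, -6, 14, -54, 190, -678, 2414, -8598, …
ICs: h(0) = -2.

f: a_k = -2, -2, -10, -18, -58, -130, -362, -882, -2330, …
Change of var in L_f (x↦r) gives L₀.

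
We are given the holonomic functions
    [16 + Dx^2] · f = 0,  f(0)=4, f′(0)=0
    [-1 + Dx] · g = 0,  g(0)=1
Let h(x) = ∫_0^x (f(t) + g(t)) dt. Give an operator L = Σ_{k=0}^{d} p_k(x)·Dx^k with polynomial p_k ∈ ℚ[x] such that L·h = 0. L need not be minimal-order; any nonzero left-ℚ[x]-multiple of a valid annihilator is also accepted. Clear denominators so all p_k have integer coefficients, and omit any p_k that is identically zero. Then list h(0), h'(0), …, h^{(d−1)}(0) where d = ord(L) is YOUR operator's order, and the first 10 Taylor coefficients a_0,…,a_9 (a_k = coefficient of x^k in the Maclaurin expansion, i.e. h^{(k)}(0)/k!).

f: a_k = 4, 0, -32, 0, 128/3, 0, -1024/45, 0, 2048/315, 0, …
g: a_k = 1, 1, 1/2, 1/6, 1/24, 1/120, 1/720, 1/5040, 1/40320, 1/362880, …
Weyl lclm of L_f,L_g ⇒ L₀ (ord ≤ 3).
Integrate: L := L₀·Dx.
L = -16·Dx + 16·Dx^2 - Dx^3 + Dx^4  (order 4).
h: a_k = 0, 5, 1/2, -21/2, 1/24, 205/24, 1/720, -5461/1680, 1/40320, 52429/72576, …
ICs: h(0) = 0, h′(0) = 5, h′′(0) = 1, h′′′(0) = -63.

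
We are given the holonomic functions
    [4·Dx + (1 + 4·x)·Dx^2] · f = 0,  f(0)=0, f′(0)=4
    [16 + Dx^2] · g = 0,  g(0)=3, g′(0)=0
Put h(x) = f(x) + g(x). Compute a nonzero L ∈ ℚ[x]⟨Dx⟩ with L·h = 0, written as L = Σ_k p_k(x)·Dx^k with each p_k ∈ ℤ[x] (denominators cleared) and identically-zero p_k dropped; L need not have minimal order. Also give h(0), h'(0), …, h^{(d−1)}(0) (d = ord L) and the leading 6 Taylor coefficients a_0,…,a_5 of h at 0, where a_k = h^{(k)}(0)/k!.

f: a_k = 0, 4, -8, 64/3, -64, 1024/5, …
g: a_k = 3, 0, -24, 0, 32, 0, …
Weyl lclm of L_f,L_g ⇒ L₀ (ord ≤ 4).
L = (448 + 512·x + 1024·x^2)·Dx + (48 + 320·x + 768·x^2 + 1024·x^3)·Dx^2 + (28 + 32·x + 64·x^2)·Dx^3 + (3 + 20·x + 48·x^2 + 64·x^3)·Dx^4  (order 4).
h: a_k = 3, 4, -32, 64/3, -32, 1024/5, …
ICs: h(0) = 3, h′(0) = 4, h′′(0) = -64, h′′′(0) = 128.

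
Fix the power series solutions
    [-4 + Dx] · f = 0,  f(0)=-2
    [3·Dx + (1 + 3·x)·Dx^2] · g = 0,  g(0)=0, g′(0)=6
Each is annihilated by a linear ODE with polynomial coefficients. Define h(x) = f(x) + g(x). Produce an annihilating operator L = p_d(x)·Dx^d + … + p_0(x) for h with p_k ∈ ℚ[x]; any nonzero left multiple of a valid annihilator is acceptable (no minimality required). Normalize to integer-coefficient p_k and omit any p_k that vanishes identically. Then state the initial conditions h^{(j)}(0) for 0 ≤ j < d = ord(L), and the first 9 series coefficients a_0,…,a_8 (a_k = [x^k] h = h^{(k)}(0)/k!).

L = (-120 - 144·x)·Dx + (2 - 96·x - 144·x^2)·Dx^2 + (7 + 33·x + 36·x^2)·Dx^3  (order 3).
h: a_k = -2, -2, -25, -10/3, -371/6, 1202/15, -11447/45, 27826/45, -2070811/1260, …
ICs: h(0) = -2, h′(0) = -2, h′′(0) = -50.

f: a_k = -2, -8, -16, -64/3, -64/3, -256/15, -512/45, -2048/315, -1024/315, …
g: a_k = 0, 6, -9, 18, -81/2, 486/5, -243, 4374/7, -6561/4, …
h₀=f+g: left-lcm gives L₀, ord ≤ 3.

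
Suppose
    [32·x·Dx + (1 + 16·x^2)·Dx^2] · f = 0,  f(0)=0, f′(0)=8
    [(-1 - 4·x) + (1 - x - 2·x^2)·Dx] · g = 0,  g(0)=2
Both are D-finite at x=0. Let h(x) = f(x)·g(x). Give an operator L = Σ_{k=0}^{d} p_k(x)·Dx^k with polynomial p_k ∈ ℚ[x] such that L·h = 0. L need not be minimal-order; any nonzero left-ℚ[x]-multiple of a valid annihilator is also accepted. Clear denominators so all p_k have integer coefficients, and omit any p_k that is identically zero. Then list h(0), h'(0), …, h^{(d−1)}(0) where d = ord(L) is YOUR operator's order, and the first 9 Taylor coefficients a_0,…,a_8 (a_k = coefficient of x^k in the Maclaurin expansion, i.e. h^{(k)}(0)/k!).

f: a_k = 0, 8, 0, -128/3, 0, 2048/5, 0, -32768/7, 0, …
g: a_k = 2, 2, 6, 10, 22, 42, 86, 170, 342, …
Sym-product of L_f,L_g gives L₀ (≤ ord 2).
L = (4 + 32·x + 192·x^2) + (2 - 24·x + 64·x^2 + 192·x^3)·Dx + (-1 + x - 14·x^2 + 16·x^3 + 32·x^4)·Dx^2  (order 2).
h: a_k = 0, 16, 16, -112/3, -16/3, 3696/5, 10928/15, -751312/105, -39888/7, …
ICs: h(0) = 0, h′(0) = 16.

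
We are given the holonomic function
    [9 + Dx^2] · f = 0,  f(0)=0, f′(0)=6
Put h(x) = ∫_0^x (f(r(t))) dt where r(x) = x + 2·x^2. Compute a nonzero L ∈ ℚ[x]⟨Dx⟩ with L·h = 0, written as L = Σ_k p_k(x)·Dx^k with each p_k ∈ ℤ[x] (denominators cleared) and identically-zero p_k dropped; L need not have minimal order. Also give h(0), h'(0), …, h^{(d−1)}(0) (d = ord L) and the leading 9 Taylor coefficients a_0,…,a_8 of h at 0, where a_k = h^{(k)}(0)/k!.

f: a_k = 0, 6, 0, -9, 0, 81/20, 0, -243/280, 0, …
h₀=f(r): pull back L_f along r ⇒ L₀.
h=∫h₀ ⇒ L = L₀·Dx.
L = (9 + 108·x + 432·x^2 + 576·x^3)·Dx - 4·Dx^2 + (1 + 4·x)·Dx^3  (order 3).
h: a_k = 0, 0, 3, 4, -9/4, -54/5, -693/40, -9/2, 45117/2240, …
ICs: h(0) = 0, h′(0) = 0, h′′(0) = 6.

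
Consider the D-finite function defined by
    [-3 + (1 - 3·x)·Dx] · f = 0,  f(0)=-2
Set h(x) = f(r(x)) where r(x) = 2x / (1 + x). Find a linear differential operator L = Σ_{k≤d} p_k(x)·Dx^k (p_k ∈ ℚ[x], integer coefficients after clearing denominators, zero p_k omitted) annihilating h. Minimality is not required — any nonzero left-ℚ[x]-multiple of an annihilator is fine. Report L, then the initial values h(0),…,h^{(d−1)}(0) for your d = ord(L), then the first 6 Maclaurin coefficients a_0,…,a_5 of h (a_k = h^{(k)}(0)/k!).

f: a_k = -2, -6, -18, -54, -162, -486, …
Change of var in L_f (x↦r) gives L₀.
L = 6 + (-1 + 4·x + 5·x^2)·Dx  (order 1).
h: a_k = -2, -12, -60, -300, -1500, -7500, …
ICs: h(0) = -2.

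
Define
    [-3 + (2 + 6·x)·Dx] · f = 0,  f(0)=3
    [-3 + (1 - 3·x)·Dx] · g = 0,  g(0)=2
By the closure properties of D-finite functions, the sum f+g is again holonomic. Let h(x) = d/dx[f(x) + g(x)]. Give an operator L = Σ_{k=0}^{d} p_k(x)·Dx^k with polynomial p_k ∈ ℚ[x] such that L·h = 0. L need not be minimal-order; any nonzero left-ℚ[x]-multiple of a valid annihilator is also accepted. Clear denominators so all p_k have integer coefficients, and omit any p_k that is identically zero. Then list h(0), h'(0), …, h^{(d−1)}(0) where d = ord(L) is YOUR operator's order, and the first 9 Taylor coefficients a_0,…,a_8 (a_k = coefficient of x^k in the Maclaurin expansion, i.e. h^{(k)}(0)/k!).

L = (-162 - 162·x) + (-63 - 486·x - 567·x^2)·Dx + (10 + 18·x - 90·x^2 - 162·x^3)·Dx^2  (order 2).
h: a_k = 21/2, 117/4, 2835/16, 19521/32, 647595/256, 4341195/512, 64221255/2048, 421537689/4096, 23598991899/65536, …
ICs: h(0) = 21/2, h′(0) = 117/4.

f: a_k = 3, 9/2, -27/8, 81/16, -1215/128, 5103/256, -45927/1024, 216513/2048, -8444007/32768, …
g: a_k = 2, 6, 18, 54, 162, 486, 1458, 4374, 13122, …
h₀=f+g: left-lcm gives L₀, ord ≤ 2.
Derive L from L₀ (diff closure).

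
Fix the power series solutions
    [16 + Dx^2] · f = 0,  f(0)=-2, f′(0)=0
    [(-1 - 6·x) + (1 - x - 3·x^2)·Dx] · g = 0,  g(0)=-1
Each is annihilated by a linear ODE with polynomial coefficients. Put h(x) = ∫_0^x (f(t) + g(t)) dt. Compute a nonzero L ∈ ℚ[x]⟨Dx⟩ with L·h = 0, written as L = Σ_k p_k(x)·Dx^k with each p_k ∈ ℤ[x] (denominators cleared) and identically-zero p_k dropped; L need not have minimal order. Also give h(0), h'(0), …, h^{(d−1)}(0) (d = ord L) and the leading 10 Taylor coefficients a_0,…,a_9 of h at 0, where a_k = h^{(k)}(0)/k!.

L = (-464 - 2816·x - 416·x^2 - 2112·x^3 - 5760·x^4 - 6912·x^5)·Dx + (192 - 304·x - 672·x^2 + 1312·x^3 + 1008·x^4 - 3456·x^5 - 3456·x^6)·Dx^2 + (-29 - 176·x - 26·x^2 - 132·x^3 - 360·x^4 - 432·x^5)·Dx^3 + (12 - 19·x - 42·x^2 + 82·x^3 + 63·x^4 - 216·x^5 - 216·x^6)·Dx^4  (order 4).
h: a_k = 0, -3, -1/2, 4, -7/4, -121/15, -20/3, -3853/315, -217/8, -161044/2835, …
ICs: h(0) = 0, h′(0) = -3, h′′(0) = -1, h′′′(0) = 24.

f: a_k = -2, 0, 16, 0, -64/3, 0, 512/45, 0, -1024/315, 0, …
g: a_k = -1, -1, -4, -7, -19, -40, -97, -217, -508, -1159, …
Sum ⇒ L₀ = lclm(L_f,L_g) in ℚ(x)⟨Dx⟩.
h=∫₀ˣh₀: take L = L₀·Dx.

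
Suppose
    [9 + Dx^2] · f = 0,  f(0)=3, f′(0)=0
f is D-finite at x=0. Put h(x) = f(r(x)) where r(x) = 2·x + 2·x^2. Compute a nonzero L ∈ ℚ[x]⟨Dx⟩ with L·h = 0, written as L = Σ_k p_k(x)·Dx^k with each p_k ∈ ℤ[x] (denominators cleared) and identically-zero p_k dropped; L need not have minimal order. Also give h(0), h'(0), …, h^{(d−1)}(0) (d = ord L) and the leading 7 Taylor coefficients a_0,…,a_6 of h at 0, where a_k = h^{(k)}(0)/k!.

f: a_k = 3, 0, -27/2, 0, 81/8, 0, -243/80, …
Substitute x→r, Dx→(1/r')Dx; clear ⇒ L₀.
L = (36 + 216·x + 432·x^2 + 288·x^3) - 2·Dx + (1 + 2·x)·Dx^2  (order 2).
h: a_k = 3, 0, -54, -108, 108, 648, 3888/5, …
ICs: h(0) = 3, h′(0) = 0.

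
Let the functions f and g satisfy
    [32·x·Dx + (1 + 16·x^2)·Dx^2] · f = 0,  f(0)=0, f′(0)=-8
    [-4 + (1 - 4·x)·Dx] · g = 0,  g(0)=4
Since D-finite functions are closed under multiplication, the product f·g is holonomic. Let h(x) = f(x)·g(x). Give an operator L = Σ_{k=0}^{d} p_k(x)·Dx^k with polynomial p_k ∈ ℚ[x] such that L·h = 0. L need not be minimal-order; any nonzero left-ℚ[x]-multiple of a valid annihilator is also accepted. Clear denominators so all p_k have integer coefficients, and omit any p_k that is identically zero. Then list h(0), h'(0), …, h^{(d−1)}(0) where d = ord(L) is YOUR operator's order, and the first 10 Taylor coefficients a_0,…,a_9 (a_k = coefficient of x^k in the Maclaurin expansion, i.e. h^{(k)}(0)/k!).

L = 128·x + (8 - 32·x + 256·x^2)·Dx + (-1 + 4·x - 16·x^2 + 64·x^3)·Dx^2  (order 2).
h: a_k = 0, -32, -128, -1024/3, -4096/3, -106496/15, -425984/15, -9961472/105, -39845888/105, -551550976/315, …
ICs: h(0) = 0, h′(0) = -32.

f: a_k = 0, -8, 0, 128/3, 0, -2048/5, 0, 32768/7, 0, -524288/9, …
g: a_k = 4, 16, 64, 256, 1024, 4096, 16384, 65536, 262144, 1048576, …
f·g: L₀ = L_f ⊗_s L_g, ord ≤ 2·1.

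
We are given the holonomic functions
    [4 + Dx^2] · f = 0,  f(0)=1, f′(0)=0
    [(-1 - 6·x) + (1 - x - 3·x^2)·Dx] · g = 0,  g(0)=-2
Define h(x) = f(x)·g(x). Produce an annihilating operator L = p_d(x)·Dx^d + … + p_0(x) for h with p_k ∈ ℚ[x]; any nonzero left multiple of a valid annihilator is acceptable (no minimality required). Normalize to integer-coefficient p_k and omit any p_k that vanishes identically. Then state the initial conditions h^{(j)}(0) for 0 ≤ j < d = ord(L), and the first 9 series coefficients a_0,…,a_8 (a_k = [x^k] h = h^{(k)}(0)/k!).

L = (2 + 4·x + 12·x^2) + (2 + 12·x)·Dx + (-1 + x + 3·x^2)·Dx^2  (order 2).
h: a_k = -2, -2, -4, -10, -70/3, -160/3, -5542/45, -12742/45, -41116/63, …
ICs: h(0) = -2, h′(0) = -2.

f: a_k = 1, 0, -2, 0, 2/3, 0, -4/45, 0, 2/315, …
g: a_k = -2, -2, -8, -14, -38, -80, -194, -434, -1016, …
L₀ := L_f ⊗_s L_g (sym. prod.), ord ≤ 2.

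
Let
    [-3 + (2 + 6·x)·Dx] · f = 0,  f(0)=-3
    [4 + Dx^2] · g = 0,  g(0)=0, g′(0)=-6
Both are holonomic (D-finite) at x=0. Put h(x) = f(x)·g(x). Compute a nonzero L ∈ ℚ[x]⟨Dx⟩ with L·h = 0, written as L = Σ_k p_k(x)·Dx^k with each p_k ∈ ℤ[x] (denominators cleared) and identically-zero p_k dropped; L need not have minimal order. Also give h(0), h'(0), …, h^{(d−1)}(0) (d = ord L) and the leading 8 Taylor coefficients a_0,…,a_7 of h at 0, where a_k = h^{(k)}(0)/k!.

L = (43 + 96·x + 144·x^2) + (-12 - 36·x)·Dx + (4 + 24·x + 36·x^2)·Dx^2  (order 2).
h: a_k = 0, 18, 27, -129/4, 99/8, -13137/320, 65889/640, -838883/3584, …
ICs: h(0) = 0, h′(0) = 18.

f: a_k = -3, -9/2, 27/8, -81/16, 1215/128, -5103/256, 45927/1024, -216513/2048, …
g: a_k = 0, -6, 0, 4, 0, -4/5, 0, 8/105, …
Sym-product of L_f,L_g gives L₀ (≤ ord 2).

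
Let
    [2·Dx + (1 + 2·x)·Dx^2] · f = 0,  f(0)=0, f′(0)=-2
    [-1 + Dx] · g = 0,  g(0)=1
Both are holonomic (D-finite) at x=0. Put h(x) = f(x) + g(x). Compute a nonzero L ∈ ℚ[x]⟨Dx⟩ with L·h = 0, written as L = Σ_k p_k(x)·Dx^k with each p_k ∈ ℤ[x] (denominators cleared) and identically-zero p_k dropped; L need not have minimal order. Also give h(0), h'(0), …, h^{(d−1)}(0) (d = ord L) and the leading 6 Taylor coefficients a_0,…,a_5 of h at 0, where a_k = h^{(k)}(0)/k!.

L = (-10 - 4·x)·Dx + (7 - 4·x - 4·x^2)·Dx^2 + (3 + 8·x + 4·x^2)·Dx^3  (order 3).
h: a_k = 1, -1, 5/2, -5/2, 97/24, -767/120, …
ICs: h(0) = 1, h′(0) = -1, h′′(0) = 5.

f: a_k = 0, -2, 2, -8/3, 4, -32/5, …
g: a_k = 1, 1, 1/2, 1/6, 1/24, 1/120, …
Weyl lclm of L_f,L_g ⇒ L₀ (ord ≤ 3).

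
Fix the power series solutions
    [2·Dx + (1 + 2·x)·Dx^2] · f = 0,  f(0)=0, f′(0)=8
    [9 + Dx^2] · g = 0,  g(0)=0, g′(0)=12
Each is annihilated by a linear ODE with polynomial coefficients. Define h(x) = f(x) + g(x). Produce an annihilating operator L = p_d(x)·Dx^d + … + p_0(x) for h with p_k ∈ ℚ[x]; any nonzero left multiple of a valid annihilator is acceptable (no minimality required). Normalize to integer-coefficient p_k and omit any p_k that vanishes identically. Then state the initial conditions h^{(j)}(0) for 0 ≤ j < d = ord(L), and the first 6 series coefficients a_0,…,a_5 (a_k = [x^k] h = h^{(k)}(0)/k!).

f: a_k = 0, 8, -8, 32/3, -16, 128/5, …
g: a_k = 0, 12, 0, -18, 0, 81/10, …
f+g: L₀ = lclm(L_f,L_g), ord ≤ 2+2.
L = (594 + 648·x + 648·x^2)·Dx + (153 + 630·x + 972·x^2 + 648·x^3)·Dx^2 + (66 + 72·x + 72·x^2)·Dx^3 + (17 + 70·x + 108·x^2 + 72·x^3)·Dx^4  (order 4).
h: a_k = 0, 20, -8, -22/3, -16, 337/10, …
ICs: h(0) = 0, h′(0) = 20, h′′(0) = -16, h′′′(0) = -44.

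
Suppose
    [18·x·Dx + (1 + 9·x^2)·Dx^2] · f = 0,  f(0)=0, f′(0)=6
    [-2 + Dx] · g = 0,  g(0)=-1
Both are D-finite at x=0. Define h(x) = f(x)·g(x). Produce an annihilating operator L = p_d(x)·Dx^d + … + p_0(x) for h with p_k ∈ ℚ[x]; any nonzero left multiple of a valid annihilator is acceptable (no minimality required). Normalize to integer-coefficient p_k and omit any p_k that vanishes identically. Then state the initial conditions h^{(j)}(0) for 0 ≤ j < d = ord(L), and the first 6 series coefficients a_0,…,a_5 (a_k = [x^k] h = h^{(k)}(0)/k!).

f: a_k = 0, 6, 0, -18, 0, 486/5, …
g: a_k = -1, -2, -2, -4/3, -2/3, -4/15, …
Product ⇒ symmetric product L₀, ord ≤ 2.
L = (4 - 36·x + 36·x^2) + (-4 + 18·x - 36·x^2)·Dx + (1 + 9·x^2)·Dx^2  (order 2).
h: a_k = 0, -6, -12, 6, 28, -326/5, …
ICs: h(0) = 0, h′(0) = -6.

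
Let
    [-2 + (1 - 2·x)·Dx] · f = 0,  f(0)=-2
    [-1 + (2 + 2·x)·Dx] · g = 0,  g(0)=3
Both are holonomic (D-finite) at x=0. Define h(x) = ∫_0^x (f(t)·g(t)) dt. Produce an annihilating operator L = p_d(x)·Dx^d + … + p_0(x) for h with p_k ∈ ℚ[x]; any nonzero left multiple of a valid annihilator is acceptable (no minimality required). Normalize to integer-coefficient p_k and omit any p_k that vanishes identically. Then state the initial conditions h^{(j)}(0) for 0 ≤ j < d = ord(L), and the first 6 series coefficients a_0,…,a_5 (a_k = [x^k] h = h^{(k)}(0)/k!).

L = (5 + 2·x)·Dx + (-2 + 2·x + 4·x^2)·Dx^2  (order 2).
h: a_k = 0, -6, -15/2, -39/4, -471/32, -7521/320, …
ICs: h(0) = 0, h′(0) = -6.

f: a_k = -2, -4, -8, -16, -32, -64, …
g: a_k = 3, 3/2, -3/8, 3/16, -15/128, 21/256, …
Product ⇒ symmetric product L₀, ord ≤ 1.
h=∫₀ˣh₀: take L = L₀·Dx.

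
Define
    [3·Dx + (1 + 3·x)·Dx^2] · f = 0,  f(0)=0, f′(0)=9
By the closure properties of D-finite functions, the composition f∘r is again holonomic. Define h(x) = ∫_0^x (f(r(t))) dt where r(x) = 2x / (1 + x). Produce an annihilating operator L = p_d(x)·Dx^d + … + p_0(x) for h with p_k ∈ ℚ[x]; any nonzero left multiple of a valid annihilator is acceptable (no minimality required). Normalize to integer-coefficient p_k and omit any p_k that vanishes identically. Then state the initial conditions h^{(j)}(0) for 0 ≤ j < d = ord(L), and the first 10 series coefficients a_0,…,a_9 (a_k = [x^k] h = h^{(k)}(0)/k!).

f: a_k = 0, 9, -27/2, 27, -243/4, 729/5, -729/2, 6561/7, -19683/8, 6561, …
Change of var in L_f (x↦r) gives L₀.
h=∫h₀ ⇒ L = L₀·Dx.
L = (8 + 14·x)·Dx^2 + (1 + 8·x + 7·x^2)·Dx^3  (order 3).
h: a_k = 0, 0, 9, -24, 171/2, -360, 8403/5, -58824/7, 1235313/28, -240200, …
ICs: h(0) = 0, h′(0) = 0, h′′(0) = 18.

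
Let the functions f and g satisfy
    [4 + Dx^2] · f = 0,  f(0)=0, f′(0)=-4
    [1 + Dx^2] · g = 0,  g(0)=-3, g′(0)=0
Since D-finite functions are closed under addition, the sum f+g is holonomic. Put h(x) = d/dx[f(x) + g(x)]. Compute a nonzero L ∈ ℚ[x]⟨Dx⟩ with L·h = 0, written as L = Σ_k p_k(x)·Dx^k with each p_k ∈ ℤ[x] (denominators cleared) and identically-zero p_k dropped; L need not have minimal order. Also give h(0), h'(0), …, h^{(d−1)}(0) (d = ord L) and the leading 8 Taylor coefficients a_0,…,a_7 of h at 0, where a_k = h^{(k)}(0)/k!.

f: a_k = 0, -4, 0, 8/3, 0, -8/15, 0, 16/315, …
g: a_k = -3, 0, 3/2, 0, -1/8, 0, 1/240, 0, …
L₀ := lclm(L_f,L_g); ord L₀ ≤ 2+2.
h₀' ⇒ L via d/dx closure of L₀.
L = 4 + 5·Dx^2 + Dx^4  (order 4).
h: a_k = -4, 3, 8, -1/2, -8/3, 1/40, 16/45, -1/1680, …
ICs: h(0) = -4, h′(0) = 3, h′′(0) = 16, h′′′(0) = -3.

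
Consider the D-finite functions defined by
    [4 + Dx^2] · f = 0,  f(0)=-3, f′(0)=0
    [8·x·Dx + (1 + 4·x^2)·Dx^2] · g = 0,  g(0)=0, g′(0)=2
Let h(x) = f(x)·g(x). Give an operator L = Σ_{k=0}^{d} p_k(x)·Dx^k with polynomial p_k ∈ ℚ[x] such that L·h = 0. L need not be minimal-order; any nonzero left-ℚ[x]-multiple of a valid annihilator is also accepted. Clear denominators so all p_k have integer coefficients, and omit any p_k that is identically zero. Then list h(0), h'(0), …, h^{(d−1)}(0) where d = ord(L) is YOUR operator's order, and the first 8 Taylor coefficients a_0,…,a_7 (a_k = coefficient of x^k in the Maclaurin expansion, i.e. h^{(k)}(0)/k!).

f: a_k = -3, 0, 6, 0, -2, 0, 4/15, 0, …
g: a_k = 0, 2, 0, -8/3, 0, 32/5, 0, -128/7, …
Sym-product of L_f,L_g gives L₀ (≤ ord 4).
L = (80 + 832·x^2 + 1408·x^4 + 2048·x^6 + 2048·x^8) + (96·x + 640·x^3 + 1536·x^5 + 2048·x^7)·Dx + (24 + 256·x^2 + 576·x^4 + 1024·x^6 + 1024·x^8)·Dx^2 + (24·x + 160·x^3 + 384·x^5 + 512·x^7)·Dx^3 + (1 + 12·x^2 + 56·x^4 + 128·x^6 + 128·x^8)·Dx^4  (order 4).
h: a_k = 0, -6, 0, 20, 0, -196/5, 0, 10408/105, …
ICs: h(0) = 0, h′(0) = -6, h′′(0) = 0, h′′′(0) = 120.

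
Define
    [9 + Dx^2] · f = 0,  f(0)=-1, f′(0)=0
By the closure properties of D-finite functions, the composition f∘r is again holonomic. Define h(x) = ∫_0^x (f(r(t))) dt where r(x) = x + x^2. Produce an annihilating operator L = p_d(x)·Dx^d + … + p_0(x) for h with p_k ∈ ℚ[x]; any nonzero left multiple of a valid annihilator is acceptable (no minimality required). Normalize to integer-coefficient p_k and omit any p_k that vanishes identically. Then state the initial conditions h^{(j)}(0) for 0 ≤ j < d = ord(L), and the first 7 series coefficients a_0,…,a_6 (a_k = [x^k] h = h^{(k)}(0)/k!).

L = (9 + 54·x + 108·x^2 + 72·x^3)·Dx - 2·Dx^2 + (1 + 2·x)·Dx^3  (order 3).
h: a_k = 0, -1, 0, 3/2, 9/4, 9/40, -9/4, …
ICs: h(0) = 0, h′(0) = -1, h′′(0) = 0.

f: a_k = -1, 0, 9/2, 0, -27/8, 0, 81/80, …
L₀ from L_f via x↦r, Dx↦r'^{-1}Dx.
h=∫₀ˣh₀: take L = L₀·Dx.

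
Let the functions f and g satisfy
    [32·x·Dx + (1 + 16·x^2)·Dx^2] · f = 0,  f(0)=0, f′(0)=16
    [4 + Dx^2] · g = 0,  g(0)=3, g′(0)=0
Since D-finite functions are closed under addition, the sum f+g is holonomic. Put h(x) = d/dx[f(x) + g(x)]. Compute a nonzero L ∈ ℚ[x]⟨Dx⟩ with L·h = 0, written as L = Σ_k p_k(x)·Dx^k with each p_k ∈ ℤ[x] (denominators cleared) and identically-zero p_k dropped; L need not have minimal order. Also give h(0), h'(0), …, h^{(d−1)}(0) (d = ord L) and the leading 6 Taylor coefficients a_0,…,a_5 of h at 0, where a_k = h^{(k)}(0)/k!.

L = (-6016·x + 102400·x^3 + 32768·x^5) + (-28 + 1216·x^2 + 27648·x^4 + 16384·x^6)·Dx + (-1504·x + 25600·x^3 + 8192·x^5)·Dx^2 + (-7 + 304·x^2 + 6912·x^4 + 4096·x^6)·Dx^3  (order 3).
h: a_k = 16, -12, -256, 8, 4096, -8/5, …
ICs: h(0) = 16, h′(0) = -12, h′′(0) = -512.

f: a_k = 0, 16, 0, -256/3, 0, 4096/5, …
g: a_k = 3, 0, -6, 0, 2, 0, …
f+g: L₀ = lclm(L_f,L_g), ord ≤ 2+2.
Differentiate: ansatz ord ≤ ord L₀ ⇒ L.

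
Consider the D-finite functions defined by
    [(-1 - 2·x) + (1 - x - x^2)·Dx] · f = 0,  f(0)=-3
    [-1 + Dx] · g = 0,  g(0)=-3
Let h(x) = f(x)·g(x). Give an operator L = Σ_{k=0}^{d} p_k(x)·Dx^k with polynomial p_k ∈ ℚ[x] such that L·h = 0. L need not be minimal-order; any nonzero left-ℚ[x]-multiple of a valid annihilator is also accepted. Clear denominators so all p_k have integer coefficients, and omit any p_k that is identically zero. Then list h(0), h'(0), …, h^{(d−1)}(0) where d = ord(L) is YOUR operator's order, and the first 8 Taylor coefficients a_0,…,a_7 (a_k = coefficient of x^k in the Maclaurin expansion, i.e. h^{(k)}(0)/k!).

f: a_k = -3, -3, -6, -9, -15, -24, -39, -63, …
g: a_k = -3, -3, -3/2, -1/2, -1/8, -1/40, -1/240, -1/1680, …
f·g: L₀ = L_f ⊗_s L_g, ord ≤ 1·1.
L = (2 + x - x^2) + (-1 + x + x^2)·Dx  (order 1).
h: a_k = 9, 18, 63/2, 51, 663/8, 2679/20, 17347/80, 98221/280, …
ICs: h(0) = 9.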